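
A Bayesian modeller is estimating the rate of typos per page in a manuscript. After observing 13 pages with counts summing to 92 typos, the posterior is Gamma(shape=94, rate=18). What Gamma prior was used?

Gamma(shape=2, rate=5)

A Gamma(α, β) prior (rate parametrization) on a Poisson rate with n observations summing to S gives posterior Gamma(α+S, β+n).
So α = 94 − 92 = 2 and β = 18 − 13 = 5.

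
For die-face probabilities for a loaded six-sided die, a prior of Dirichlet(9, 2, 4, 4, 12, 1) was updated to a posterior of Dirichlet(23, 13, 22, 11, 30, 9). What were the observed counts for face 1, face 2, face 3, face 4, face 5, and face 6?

For a Dirichlet(α) prior with multinomial counts c, the posterior is Dirichlet(α + c) componentwise.
Counts are posterior − prior componentwise: 23−9=14, 13−2=11, 22−4=18, 11−4=7, 30−12=18, 9−1=8.

counts (14, 11, 18, 7, 18, 8)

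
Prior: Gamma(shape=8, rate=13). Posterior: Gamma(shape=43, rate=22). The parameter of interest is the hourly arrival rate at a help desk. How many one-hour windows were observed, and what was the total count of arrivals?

Gamma–Poisson conjugacy: posterior shape = α + Σxᵢ, posterior rate = β + n.
Matching: Σxᵢ = 43 − 8 = 35 and n = 22 − 13 = 9.

n = 9 one-hour windows with total 35 arrivals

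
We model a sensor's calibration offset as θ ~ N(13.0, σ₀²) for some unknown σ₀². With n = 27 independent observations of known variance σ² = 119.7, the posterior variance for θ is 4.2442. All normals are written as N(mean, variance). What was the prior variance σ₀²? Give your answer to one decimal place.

Posterior precision equals prior precision plus data precision: 1/σ_n² = 1/σ₀² + n/σ².
So 1/σ₀² = 1/4.2442 − 27/119.7 = 0.235616 − 0.225564 = 0.010052.
Hence σ₀² = 1/0.010052 ≈ 99.5.

σ₀² = 99.5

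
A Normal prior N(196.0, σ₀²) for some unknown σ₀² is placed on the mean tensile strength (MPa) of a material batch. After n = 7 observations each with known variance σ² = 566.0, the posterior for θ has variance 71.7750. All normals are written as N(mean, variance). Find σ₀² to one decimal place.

σ₀² = 639.0

For the Normal–Normal model with known σ², precisions add: τ_n = τ₀ + n/σ².
So 1/σ₀² = 1/71.7750 − 7/566.0 = 0.013932 − 0.012367 = 0.001565.
Hence σ₀² = 1/0.001565 ≈ 639.0.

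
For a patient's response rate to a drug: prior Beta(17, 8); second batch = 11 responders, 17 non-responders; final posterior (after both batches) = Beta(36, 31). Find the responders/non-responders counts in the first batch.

Sequential conjugate updates are equivalent to a single update on the pooled data, so total successes = posterior α − prior α and total failures = posterior β − prior β.
Total across both batches: 36−17=19 responders, 31−8=23 non-responders.
Subtract the second batch: 19−11=8 responders and 23−17=6 non-responders.

8 responders and 6 non-responders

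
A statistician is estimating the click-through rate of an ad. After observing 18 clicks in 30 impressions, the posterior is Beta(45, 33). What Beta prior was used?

Beta(27, 21)

A Beta(α, β) prior with s successes and f failures in binomial data gives a Beta(α+s, β+f) posterior.
So α = 45 − 18 = 27 and β = 33 − 12 = 21.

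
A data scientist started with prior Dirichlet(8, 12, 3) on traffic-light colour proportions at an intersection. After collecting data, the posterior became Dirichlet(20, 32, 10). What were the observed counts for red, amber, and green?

For a Dirichlet(α) prior with multinomial counts c, the posterior is Dirichlet(α + c) componentwise.
Counts are posterior − prior componentwise: 20−8=12, 32−12=20, 10−3=7.

counts (12, 20, 7)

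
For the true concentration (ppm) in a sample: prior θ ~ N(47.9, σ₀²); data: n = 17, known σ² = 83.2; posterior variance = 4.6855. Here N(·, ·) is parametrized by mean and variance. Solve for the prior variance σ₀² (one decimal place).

σ₀² = 109.9

For the Normal–Normal model with known σ², precisions add: τ_n = τ₀ + n/σ².
So 1/σ₀² = 1/4.6855 − 17/83.2 = 0.213424 − 0.204327 = 0.009097.
Hence σ₀² = 1/0.009097 ≈ 109.9.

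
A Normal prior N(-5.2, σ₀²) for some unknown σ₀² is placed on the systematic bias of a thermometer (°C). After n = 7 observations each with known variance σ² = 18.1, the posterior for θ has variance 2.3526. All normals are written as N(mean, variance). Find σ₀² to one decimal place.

σ₀² = 26.1

For the Normal–Normal model with known σ², precisions add: τ_n = τ₀ + n/σ².
So 1/σ₀² = 1/2.3526 − 7/18.1 = 0.425062 − 0.386740 = 0.038322.
Hence σ₀² = 1/0.038322 ≈ 26.1.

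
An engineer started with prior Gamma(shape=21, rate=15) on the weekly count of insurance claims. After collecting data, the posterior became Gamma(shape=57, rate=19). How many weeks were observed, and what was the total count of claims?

n = 4 weeks with total 36 claims

A Gamma(α, β) prior (rate parametrization) on a Poisson rate with n observations summing to S gives posterior Gamma(α+S, β+n).
Matching: Σxᵢ = 57 − 21 = 36 and n = 19 − 15 = 4.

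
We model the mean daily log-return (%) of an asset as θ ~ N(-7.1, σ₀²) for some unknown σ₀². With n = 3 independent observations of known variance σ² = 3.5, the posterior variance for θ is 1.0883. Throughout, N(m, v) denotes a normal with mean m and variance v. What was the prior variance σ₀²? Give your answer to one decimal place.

σ₀² = 16.2

For the Normal–Normal model with known σ², precisions add: τ_n = τ₀ + n/σ².
So 1/σ₀² = 1/1.0883 − 3/3.5 = 0.918864 − 0.857143 = 0.061721.
Hence σ₀² = 1/0.061721 ≈ 16.2.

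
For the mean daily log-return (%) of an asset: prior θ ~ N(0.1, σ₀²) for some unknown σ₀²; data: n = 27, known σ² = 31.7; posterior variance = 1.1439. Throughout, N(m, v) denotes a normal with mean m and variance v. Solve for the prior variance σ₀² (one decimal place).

Posterior precision equals prior precision plus data precision: 1/σ_n² = 1/σ₀² + n/σ².
So 1/σ₀² = 1/1.1439 − 27/31.7 = 0.874202 − 0.851735 = 0.022467.
Hence σ₀² = 1/0.022467 ≈ 44.5.

σ₀² = 44.5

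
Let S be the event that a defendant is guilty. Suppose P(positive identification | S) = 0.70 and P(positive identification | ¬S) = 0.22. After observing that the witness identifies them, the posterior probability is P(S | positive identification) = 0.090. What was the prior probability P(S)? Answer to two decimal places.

P(S) = 0.03

In odds form, posterior odds = prior odds × likelihood ratio, so prior odds = posterior odds ÷ LR.
Posterior odds = 0.090/(1−0.090) = 0.0989. LR = 0.70/0.22 = 3.1818.
Prior odds = 0.0989/3.1818 = 0.0311, so P(S) = 0.0311/(1+0.0311) ≈ 0.03.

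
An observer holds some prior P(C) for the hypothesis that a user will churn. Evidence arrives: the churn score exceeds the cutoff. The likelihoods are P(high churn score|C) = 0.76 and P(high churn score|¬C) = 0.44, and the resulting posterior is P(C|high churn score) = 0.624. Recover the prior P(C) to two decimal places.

P(C) = 0.49

Bayes' rule in odds form gives O(C|E) = O(C)·[P(E|C)/P(E|¬C)], hence O(C) = O(C|E)/LR.
Posterior odds = 0.624/(1−0.624) = 1.6596. LR = 0.76/0.44 = 1.7273.
Prior odds = 1.6596/1.7273 = 0.9608, so P(C) = 0.9608/(1+0.9608) ≈ 0.49.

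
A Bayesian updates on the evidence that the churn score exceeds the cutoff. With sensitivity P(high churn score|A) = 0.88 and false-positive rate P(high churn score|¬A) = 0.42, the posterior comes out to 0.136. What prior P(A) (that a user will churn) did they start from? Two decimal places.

Bayes' rule in odds form gives O(A|E) = O(A)·[P(E|A)/P(E|¬A)], hence O(A) = O(A|E)/LR.
Posterior odds = 0.136/(1−0.136) = 0.1574. LR = 0.88/0.42 = 2.0952.
Prior odds = 0.1574/2.0952 = 0.0751, so P(A) = 0.0751/(1+0.0751) ≈ 0.07.

P(A) = 0.07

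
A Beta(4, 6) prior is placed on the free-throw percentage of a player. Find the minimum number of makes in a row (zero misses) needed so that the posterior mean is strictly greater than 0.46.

k = 2

After k makes and 0 misses the posterior is Beta(4+k, 6), with mean (4+k)/(4+6+k).
Set (4+k)/(10+k) > 0.46 and solve: k > (0.46·10 − 4)/(1 − 0.46) = 1.111.
The smallest integer exceeding 1.111 is 2, and checking k=2: (6)/(12) = 0.5000 > 0.46.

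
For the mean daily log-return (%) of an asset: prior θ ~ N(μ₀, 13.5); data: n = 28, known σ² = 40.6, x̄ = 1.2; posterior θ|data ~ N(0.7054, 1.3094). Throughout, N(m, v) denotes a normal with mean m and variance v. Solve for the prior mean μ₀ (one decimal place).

With known observation variance, the Normal–Normal posterior has precision τ_n = τ₀ + n/σ² and mean μ_n = (τ₀μ₀ + (n/σ²)x̄)/τ_n.
Here τ₀ = 1/13.5 = 0.074074 and τ_data = 28/40.6 = 0.689655, so τ_n = 0.763729.
Rearranging for μ₀: μ₀ = (μ_n·τ_n − τ_data·x̄)/τ₀ = (0.7054·0.763729 − 0.689655·1.2) / 0.074074 = -0.288852/0.074074 ≈ -3.9.

μ₀ = -3.9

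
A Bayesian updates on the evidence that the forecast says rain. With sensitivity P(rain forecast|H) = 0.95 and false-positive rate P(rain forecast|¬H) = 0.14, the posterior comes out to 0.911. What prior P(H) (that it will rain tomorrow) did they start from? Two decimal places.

P(H) = 0.60

Bayes' rule in odds form gives O(H|E) = O(H)·[P(E|H)/P(E|¬H)], hence O(H) = O(H|E)/LR.
Posterior odds = 0.911/(1−0.911) = 10.2360. LR = 0.95/0.14 = 6.7857.
Prior odds = 10.2360/6.7857 = 1.5085, so P(H) = 1.5085/(1+1.5085) ≈ 0.60.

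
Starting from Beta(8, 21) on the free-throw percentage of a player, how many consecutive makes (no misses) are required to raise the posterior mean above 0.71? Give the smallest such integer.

k = 44

After k makes and 0 misses the posterior is Beta(8+k, 21), with mean (8+k)/(8+21+k).
Set (8+k)/(29+k) > 0.71 and solve: k > (0.71·29 − 8)/(1 − 0.71) = 43.414.
The smallest integer exceeding 43.414 is 44, and checking k=44: (52)/(73) = 0.7123 > 0.71.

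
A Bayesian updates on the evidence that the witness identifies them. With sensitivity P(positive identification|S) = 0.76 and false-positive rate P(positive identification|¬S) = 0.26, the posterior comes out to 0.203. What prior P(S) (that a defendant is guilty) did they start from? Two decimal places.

P(S) = 0.08

Bayes' rule in odds form gives O(S|E) = O(S)·[P(E|S)/P(E|¬S)], hence O(S) = O(S|E)/LR.
Posterior odds = 0.203/(1−0.203) = 0.2547. LR = 0.76/0.26 = 2.9231.
Prior odds = 0.2547/2.9231 = 0.0871, so P(S) = 0.0871/(1+0.0871) ≈ 0.08.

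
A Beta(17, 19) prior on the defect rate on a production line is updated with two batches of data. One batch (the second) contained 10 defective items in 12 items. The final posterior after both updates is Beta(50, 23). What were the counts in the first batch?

Because Beta–binomial updating is additive in the counts, the combined data contributed (α_post−α_prior, β_post−β_prior) successes and failures.
Total across both batches: 50−17=33 defective items, 23−19=4 good items.
Subtract the second batch: 33−10=23 defective items and 4−2=2 good items.

23 defective items and 2 good items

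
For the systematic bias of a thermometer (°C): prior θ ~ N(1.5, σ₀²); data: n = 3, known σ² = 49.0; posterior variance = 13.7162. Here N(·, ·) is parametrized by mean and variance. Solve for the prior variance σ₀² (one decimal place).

Posterior precision equals prior precision plus data precision: 1/σ_n² = 1/σ₀² + n/σ².
So 1/σ₀² = 1/13.7162 − 3/49.0 = 0.072906 − 0.061224 = 0.011682.
Hence σ₀² = 1/0.011682 ≈ 85.6.

σ₀² = 85.6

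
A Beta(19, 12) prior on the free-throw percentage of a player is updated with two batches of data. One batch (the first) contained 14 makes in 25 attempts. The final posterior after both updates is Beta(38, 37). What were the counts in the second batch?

Because Beta–binomial updating is additive in the counts, the combined data contributed (α_post−α_prior, β_post−β_prior) successes and failures.
Total across both batches: 38−19=19 makes, 37−12=25 misses.
Subtract the first batch: 19−14=5 makes and 25−11=14 misses.

5 makes and 14 misses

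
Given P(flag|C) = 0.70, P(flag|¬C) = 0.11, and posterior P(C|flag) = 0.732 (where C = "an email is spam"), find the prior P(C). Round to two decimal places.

Bayes' rule in odds form gives O(C|E) = O(C)·[P(E|C)/P(E|¬C)], hence O(C) = O(C|E)/LR.
Posterior odds = 0.732/(1−0.732) = 2.7313. LR = 0.70/0.11 = 6.3636.
Prior odds = 2.7313/6.3636 = 0.4292, so P(C) = 0.4292/(1+0.4292) ≈ 0.30.

P(C) = 0.30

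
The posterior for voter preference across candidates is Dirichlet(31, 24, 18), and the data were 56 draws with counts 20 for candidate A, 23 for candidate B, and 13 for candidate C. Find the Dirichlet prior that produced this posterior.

Dirichlet(11, 1, 5)

For a Dirichlet(α) prior with multinomial counts c, the posterior is Dirichlet(α + c) componentwise.
Subtract each count from the matching posterior parameter: 31−20=11, 24−23=1, 18−13=5.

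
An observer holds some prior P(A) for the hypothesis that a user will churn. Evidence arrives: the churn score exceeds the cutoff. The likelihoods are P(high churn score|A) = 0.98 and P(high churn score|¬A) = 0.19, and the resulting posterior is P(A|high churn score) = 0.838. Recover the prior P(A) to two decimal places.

P(A) = 0.50

In odds form, posterior odds = prior odds × likelihood ratio, so prior odds = posterior odds ÷ LR.
Posterior odds = 0.838/(1−0.838) = 5.1728. LR = 0.98/0.19 = 5.1579.
Prior odds = 5.1728/5.1579 = 1.0029, so P(A) = 1.0029/(1+1.0029) ≈ 0.50.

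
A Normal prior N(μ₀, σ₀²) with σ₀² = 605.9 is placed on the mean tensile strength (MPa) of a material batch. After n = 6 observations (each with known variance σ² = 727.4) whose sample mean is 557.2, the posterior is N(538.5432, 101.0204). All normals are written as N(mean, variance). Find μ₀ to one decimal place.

μ₀ = 445.3

With known observation variance, the Normal–Normal posterior has precision τ_n = τ₀ + n/σ² and mean μ_n = (τ₀μ₀ + (n/σ²)x̄)/τ_n.
Here τ₀ = 1/605.9 = 0.001650 and τ_data = 6/727.4 = 0.008249, so τ_n = 0.009899.
Rearranging for μ₀: μ₀ = (μ_n·τ_n − τ_data·x̄)/τ₀ = (538.5432·0.009899 − 0.008249·557.2) / 0.001650 = 0.734696/0.001650 ≈ 445.3.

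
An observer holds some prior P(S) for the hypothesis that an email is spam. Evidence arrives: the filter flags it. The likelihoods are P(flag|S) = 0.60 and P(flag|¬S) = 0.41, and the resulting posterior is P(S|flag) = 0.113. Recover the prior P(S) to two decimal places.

Bayes' rule in odds form gives O(S|E) = O(S)·[P(E|S)/P(E|¬S)], hence O(S) = O(S|E)/LR.
Posterior odds = 0.113/(1−0.113) = 0.1274. LR = 0.60/0.41 = 1.4634.
Prior odds = 0.1274/1.4634 = 0.0871, so P(S) = 0.0871/(1+0.0871) ≈ 0.08.

P(S) = 0.08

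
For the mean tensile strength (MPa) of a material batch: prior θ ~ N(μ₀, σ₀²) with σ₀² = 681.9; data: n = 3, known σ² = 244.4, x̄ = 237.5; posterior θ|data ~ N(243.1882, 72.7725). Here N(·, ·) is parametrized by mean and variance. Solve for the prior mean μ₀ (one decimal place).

With known observation variance, the Normal–Normal posterior has precision τ_n = τ₀ + n/σ² and mean μ_n = (τ₀μ₀ + (n/σ²)x̄)/τ_n.
Here τ₀ = 1/681.9 = 0.001466 and τ_data = 3/244.4 = 0.012275, so τ_n = 0.013741.
Rearranging for μ₀: μ₀ = (μ_n·τ_n − τ_data·x̄)/τ₀ = (243.1882·0.013741 − 0.012275·237.5) / 0.001466 = 0.426337/0.001466 ≈ 290.8.

μ₀ = 290.8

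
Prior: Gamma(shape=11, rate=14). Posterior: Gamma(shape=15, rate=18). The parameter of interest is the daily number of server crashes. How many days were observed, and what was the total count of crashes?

n = 4 days with total 4 crashes

Gamma–Poisson conjugacy: posterior shape = α + Σxᵢ, posterior rate = β + n.
Matching: Σxᵢ = 15 − 11 = 4 and n = 18 − 14 = 4.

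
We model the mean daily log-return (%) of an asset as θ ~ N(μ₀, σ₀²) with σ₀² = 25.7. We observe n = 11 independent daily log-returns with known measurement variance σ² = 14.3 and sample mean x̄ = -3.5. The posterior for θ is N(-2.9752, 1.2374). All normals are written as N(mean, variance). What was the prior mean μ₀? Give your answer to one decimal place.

With known observation variance, the Normal–Normal posterior has precision τ_n = τ₀ + n/σ² and mean μ_n = (τ₀μ₀ + (n/σ²)x̄)/τ_n.
Here τ₀ = 1/25.7 = 0.038911 and τ_data = 11/14.3 = 0.769231, so τ_n = 0.808142.
Rearranging for μ₀: μ₀ = (μ_n·τ_n − τ_data·x̄)/τ₀ = (-2.9752·0.808142 − 0.769231·-3.5) / 0.038911 = 0.287924/0.038911 ≈ 7.4.

μ₀ = 7.4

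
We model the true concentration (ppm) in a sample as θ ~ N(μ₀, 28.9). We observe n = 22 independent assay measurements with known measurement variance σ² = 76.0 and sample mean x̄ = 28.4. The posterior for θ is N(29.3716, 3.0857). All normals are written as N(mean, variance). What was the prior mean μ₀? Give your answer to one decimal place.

The posterior mean is a precision-weighted average: μ_n = (τ₀μ₀ + τ_data·x̄)/(τ₀+τ_data), with τ₀=1/σ₀² and τ_data=n/σ².
Here τ₀ = 1/28.9 = 0.034602 and τ_data = 22/76.0 = 0.289474, so τ_n = 0.324076.
Rearranging for μ₀: μ₀ = (μ_n·τ_n − τ_data·x̄)/τ₀ = (29.3716·0.324076 − 0.289474·28.4) / 0.034602 = 1.297569/0.034602 ≈ 37.5.

μ₀ = 37.5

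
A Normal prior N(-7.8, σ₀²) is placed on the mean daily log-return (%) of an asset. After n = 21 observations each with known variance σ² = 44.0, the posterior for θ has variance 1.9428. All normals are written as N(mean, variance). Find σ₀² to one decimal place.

For the Normal–Normal model with known σ², precisions add: τ_n = τ₀ + n/σ².
So 1/σ₀² = 1/1.9428 − 21/44.0 = 0.514721 − 0.477273 = 0.037448.
Hence σ₀² = 1/0.037448 ≈ 26.7.

σ₀² = 26.7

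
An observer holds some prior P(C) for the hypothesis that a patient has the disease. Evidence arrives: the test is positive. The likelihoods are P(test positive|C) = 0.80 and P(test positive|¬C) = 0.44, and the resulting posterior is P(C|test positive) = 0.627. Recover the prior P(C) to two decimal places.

In odds form, posterior odds = prior odds × likelihood ratio, so prior odds = posterior odds ÷ LR.
Posterior odds = 0.627/(1−0.627) = 1.6810. LR = 0.80/0.44 = 1.8182.
Prior odds = 1.6810/1.8182 = 0.9245, so P(C) = 0.9245/(1+0.9245) ≈ 0.48.

P(C) = 0.48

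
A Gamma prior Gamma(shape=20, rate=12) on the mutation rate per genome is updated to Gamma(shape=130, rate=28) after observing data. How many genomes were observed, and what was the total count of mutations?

n = 16 genomes with total 110 mutations

A Gamma(α, β) prior (rate parametrization) on a Poisson rate with n observations summing to S gives posterior Gamma(α+S, β+n).
Matching: Σxᵢ = 130 − 20 = 110 and n = 28 − 12 = 16.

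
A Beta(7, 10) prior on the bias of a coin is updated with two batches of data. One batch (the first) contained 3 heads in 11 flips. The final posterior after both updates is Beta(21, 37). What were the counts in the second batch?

11 heads and 19 tails

Sequential conjugate updates are equivalent to a single update on the pooled data, so total successes = posterior α − prior α and total failures = posterior β − prior β.
Total across both batches: 21−7=14 heads, 37−10=27 tails.
Subtract the first batch: 14−3=11 heads and 27−8=19 tails.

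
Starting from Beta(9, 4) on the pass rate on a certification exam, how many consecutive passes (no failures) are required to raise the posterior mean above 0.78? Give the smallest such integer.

After k passes and 0 failures the posterior is Beta(9+k, 4), with mean (9+k)/(9+4+k).
Set (9+k)/(13+k) > 0.78 and solve: k > (0.78·13 − 9)/(1 − 0.78) = 5.182.
The smallest integer exceeding 5.182 is 6.

k = 6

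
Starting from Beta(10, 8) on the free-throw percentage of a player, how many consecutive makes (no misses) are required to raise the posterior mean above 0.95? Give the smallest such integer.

k = 143

After k makes and 0 misses the posterior is Beta(10+k, 8), with mean (10+k)/(10+8+k).
Set (10+k)/(18+k) > 0.95 and solve: k > (0.95·18 − 10)/(1 − 0.95) = 142.000.
The smallest integer exceeding 142.000 is 143.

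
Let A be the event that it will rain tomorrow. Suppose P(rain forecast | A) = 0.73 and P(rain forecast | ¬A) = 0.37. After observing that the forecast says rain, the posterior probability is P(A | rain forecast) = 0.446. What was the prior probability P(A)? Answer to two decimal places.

P(A) = 0.29

Bayes' rule in odds form gives O(A|E) = O(A)·[P(E|A)/P(E|¬A)], hence O(A) = O(A|E)/LR.
Posterior odds = 0.446/(1−0.446) = 0.8051. LR = 0.73/0.37 = 1.9730.
Prior odds = 0.8051/1.9730 = 0.4081, so P(A) = 0.4081/(1+0.4081) ≈ 0.29.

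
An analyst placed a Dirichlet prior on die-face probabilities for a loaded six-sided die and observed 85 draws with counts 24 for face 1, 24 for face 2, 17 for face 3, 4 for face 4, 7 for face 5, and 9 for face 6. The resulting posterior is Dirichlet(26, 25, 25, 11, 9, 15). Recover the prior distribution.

For a Dirichlet(α) prior with multinomial counts c, the posterior is Dirichlet(α + c) componentwise.
Subtract each count from the matching posterior parameter: 26−24=2, 25−24=1, 25−17=8, 11−4=7, 9−7=2, 15−9=6.

Dirichlet(2, 1, 8, 7, 2, 6)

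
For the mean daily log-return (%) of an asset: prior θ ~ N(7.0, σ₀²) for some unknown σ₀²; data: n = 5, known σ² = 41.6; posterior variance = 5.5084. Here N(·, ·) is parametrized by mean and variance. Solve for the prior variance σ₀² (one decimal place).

Posterior precision equals prior precision plus data precision: 1/σ_n² = 1/σ₀² + n/σ².
So 1/σ₀² = 1/5.5084 − 5/41.6 = 0.181541 − 0.120192 = 0.061349.
Hence σ₀² = 1/0.061349 ≈ 16.3.

σ₀² = 16.3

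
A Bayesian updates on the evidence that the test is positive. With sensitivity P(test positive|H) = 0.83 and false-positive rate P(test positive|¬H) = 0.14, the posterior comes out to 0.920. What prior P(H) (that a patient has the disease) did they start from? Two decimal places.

P(H) = 0.66

In odds form, posterior odds = prior odds × likelihood ratio, so prior odds = posterior odds ÷ LR.
Posterior odds = 0.920/(1−0.920) = 11.5000. LR = 0.83/0.14 = 5.9286.
Prior odds = 11.5000/5.9286 = 1.9397, so P(H) = 1.9397/(1+1.9397) ≈ 0.66.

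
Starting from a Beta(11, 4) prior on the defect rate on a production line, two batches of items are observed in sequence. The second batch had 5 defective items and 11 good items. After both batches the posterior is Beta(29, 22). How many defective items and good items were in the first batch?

Because Beta–binomial updating is additive in the counts, the combined data contributed (α_post−α_prior, β_post−β_prior) successes and failures.
Total across both batches: 29−11=18 defective items, 22−4=18 good items.
Subtract the second batch: 18−5=13 defective items and 18−11=7 good items.

13 defective items and 7 good items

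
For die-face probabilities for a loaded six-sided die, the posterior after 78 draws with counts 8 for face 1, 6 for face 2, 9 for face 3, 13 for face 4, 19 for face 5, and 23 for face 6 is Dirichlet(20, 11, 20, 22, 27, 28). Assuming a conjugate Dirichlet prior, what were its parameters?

Dirichlet(12, 5, 11, 9, 8, 5)

For a Dirichlet(α) prior with multinomial counts c, the posterior is Dirichlet(α + c) componentwise.
Subtract each count from the matching posterior parameter: 20−8=12, 11−6=5, 20−9=11, 22−13=9, 27−19=8, 28−23=5.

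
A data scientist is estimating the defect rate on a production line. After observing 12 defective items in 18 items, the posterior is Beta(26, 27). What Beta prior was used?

Beta(14, 21)

Under Beta–binomial conjugacy the posterior parameters are (α+s, β+f).
So α = 26 − 12 = 14 and β = 27 − 6 = 21.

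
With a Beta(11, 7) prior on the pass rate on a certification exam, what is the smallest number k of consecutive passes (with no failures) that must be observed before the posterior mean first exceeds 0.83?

After k passes and 0 failures the posterior is Beta(11+k, 7), with mean (11+k)/(11+7+k).
Set (11+k)/(18+k) > 0.83 and solve: k > (0.83·18 − 11)/(1 − 0.83) = 23.176.
The smallest integer exceeding 23.176 is 24, and checking k=24: (35)/(42) = 0.8333 > 0.83.

k = 24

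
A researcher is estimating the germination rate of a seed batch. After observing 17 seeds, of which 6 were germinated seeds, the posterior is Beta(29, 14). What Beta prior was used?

A Beta(a, b) prior with s successes and f failures in binomial data gives a Beta(a+s, b+f) posterior.
Subtract the data counts: 29−6=23, 14−11=3.

Beta(23, 3)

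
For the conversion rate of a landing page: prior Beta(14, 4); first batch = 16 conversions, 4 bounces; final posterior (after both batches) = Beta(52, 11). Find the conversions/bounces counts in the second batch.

22 conversions and 3 bounces

Because Beta–binomial updating is additive in the counts, the combined data contributed (α_post−α_prior, β_post−β_prior) successes and failures.
Total across both batches: 52−14=38 conversions, 11−4=7 bounces.
Subtract the first batch: 38−16=22 conversions and 7−4=3 bounces.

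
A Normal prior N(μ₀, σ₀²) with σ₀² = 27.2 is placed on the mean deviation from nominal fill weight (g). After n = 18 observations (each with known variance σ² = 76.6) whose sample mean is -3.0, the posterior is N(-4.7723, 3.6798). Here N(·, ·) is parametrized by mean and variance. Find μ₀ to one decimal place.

μ₀ = -16.1

The posterior mean is a precision-weighted average: μ_n = (τ₀μ₀ + τ_data·x̄)/(τ₀+τ_data), with τ₀=1/σ₀² and τ_data=n/σ².
Here τ₀ = 1/27.2 = 0.036765 and τ_data = 18/76.6 = 0.234987, so τ_n = 0.271752.
Rearranging for μ₀: μ₀ = (μ_n·τ_n − τ_data·x̄)/τ₀ = (-4.7723·0.271752 − 0.234987·-3.0) / 0.036765 = -0.591921/0.036765 ≈ -16.1.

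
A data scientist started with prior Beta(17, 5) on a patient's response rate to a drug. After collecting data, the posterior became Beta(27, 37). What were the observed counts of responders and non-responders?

Beta is conjugate to the binomial likelihood: posterior = Beta(a+s, b+f).
Match parameters: s=27−17=10, f=37−5=32.

10 responders and 32 non-responders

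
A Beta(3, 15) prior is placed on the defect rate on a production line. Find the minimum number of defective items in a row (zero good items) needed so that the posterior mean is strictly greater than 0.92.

After k defective items and 0 good items the posterior is Beta(3+k, 15), with mean (3+k)/(3+15+k).
Set (3+k)/(18+k) > 0.92 and solve: k > (0.92·18 − 3)/(1 − 0.92) = 169.500.
The smallest integer exceeding 169.500 is 170, and checking k=170: (173)/(188) = 0.9202 > 0.92.

k = 170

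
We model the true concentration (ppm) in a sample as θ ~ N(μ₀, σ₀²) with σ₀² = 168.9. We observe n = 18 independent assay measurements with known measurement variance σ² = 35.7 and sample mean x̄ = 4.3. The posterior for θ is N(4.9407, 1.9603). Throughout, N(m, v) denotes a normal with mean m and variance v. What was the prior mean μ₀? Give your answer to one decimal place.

μ₀ = 59.5

With known observation variance, the Normal–Normal posterior has precision τ_n = τ₀ + n/σ² and mean μ_n = (τ₀μ₀ + (n/σ²)x̄)/τ_n.
Here τ₀ = 1/168.9 = 0.005921 and τ_data = 18/35.7 = 0.504202, so τ_n = 0.510123.
Rearranging for μ₀: μ₀ = (μ_n·τ_n − τ_data·x̄)/τ₀ = (4.9407·0.510123 − 0.504202·4.3) / 0.005921 = 0.352296/0.005921 ≈ 59.5.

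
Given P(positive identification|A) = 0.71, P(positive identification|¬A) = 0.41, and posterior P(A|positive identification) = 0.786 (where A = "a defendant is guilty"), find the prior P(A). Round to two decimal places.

P(A) = 0.68

In odds form, posterior odds = prior odds × likelihood ratio, so prior odds = posterior odds ÷ LR.
Posterior odds = 0.786/(1−0.786) = 3.6729. LR = 0.71/0.41 = 1.7317.
Prior odds = 3.6729/1.7317 = 2.1210, so P(A) = 2.1210/(1+2.1210) ≈ 0.68.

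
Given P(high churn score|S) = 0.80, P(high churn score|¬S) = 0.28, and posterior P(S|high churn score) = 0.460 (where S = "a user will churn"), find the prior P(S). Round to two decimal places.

Bayes' rule in odds form gives O(S|E) = O(S)·[P(E|S)/P(E|¬S)], hence O(S) = O(S|E)/LR.
Posterior odds = 0.460/(1−0.460) = 0.8519. LR = 0.80/0.28 = 2.8571.
Prior odds = 0.8519/2.8571 = 0.2982, so P(S) = 0.2982/(1+0.2982) ≈ 0.23.

P(S) = 0.23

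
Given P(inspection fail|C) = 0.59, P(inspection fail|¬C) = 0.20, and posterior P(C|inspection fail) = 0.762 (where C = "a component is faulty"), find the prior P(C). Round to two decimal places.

P(C) = 0.52

In odds form, posterior odds = prior odds × likelihood ratio, so prior odds = posterior odds ÷ LR.
Posterior odds = 0.762/(1−0.762) = 3.2017. LR = 0.59/0.20 = 2.9500.
Prior odds = 3.2017/2.9500 = 1.0853, so P(C) = 1.0853/(1+1.0853) ≈ 0.52.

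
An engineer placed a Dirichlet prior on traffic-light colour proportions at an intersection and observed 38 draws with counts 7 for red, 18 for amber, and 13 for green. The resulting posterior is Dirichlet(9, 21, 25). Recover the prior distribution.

Dirichlet(2, 3, 12)

For a Dirichlet(α) prior with multinomial counts c, the posterior is Dirichlet(α + c) componentwise.
Subtract each count from the matching posterior parameter: 9−7=2, 21−18=3, 25−13=12.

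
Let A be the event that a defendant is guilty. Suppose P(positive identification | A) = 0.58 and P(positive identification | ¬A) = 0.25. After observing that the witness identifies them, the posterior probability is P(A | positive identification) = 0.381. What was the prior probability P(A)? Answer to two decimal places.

P(A) = 0.21

Bayes' rule in odds form gives O(A|E) = O(A)·[P(E|A)/P(E|¬A)], hence O(A) = O(A|E)/LR.
Posterior odds = 0.381/(1−0.381) = 0.6155. LR = 0.58/0.25 = 2.3200.
Prior odds = 0.6155/2.3200 = 0.2653, so P(A) = 0.2653/(1+0.2653) ≈ 0.21.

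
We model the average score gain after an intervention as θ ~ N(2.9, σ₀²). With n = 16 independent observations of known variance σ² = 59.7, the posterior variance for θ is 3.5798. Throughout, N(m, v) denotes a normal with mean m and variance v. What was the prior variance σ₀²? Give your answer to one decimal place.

For the Normal–Normal model with known σ², precisions add: τ_n = τ₀ + n/σ².
So 1/σ₀² = 1/3.5798 − 16/59.7 = 0.279345 − 0.268007 = 0.011338.
Hence σ₀² = 1/0.011338 ≈ 88.2.

σ₀² = 88.2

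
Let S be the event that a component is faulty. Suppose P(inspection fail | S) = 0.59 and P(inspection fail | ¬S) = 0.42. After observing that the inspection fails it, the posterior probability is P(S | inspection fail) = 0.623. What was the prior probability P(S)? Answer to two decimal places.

P(S) = 0.54

In odds form, posterior odds = prior odds × likelihood ratio, so prior odds = posterior odds ÷ LR.
Posterior odds = 0.623/(1−0.623) = 1.6525. LR = 0.59/0.42 = 1.4048.
Prior odds = 1.6525/1.4048 = 1.1763, so P(S) = 1.1763/(1+1.1763) ≈ 0.54.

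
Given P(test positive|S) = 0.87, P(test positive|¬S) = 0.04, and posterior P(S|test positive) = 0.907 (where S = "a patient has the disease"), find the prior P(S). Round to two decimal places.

In odds form, posterior odds = prior odds × likelihood ratio, so prior odds = posterior odds ÷ LR.
Posterior odds = 0.907/(1−0.907) = 9.7527. LR = 0.87/0.04 = 21.7500.
Prior odds = 9.7527/21.7500 = 0.4484, so P(S) = 0.4484/(1+0.4484) ≈ 0.31.

P(S) = 0.31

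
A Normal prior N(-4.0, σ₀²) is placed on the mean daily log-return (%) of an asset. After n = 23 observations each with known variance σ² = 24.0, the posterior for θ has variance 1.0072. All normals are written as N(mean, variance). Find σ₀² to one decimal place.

For the Normal–Normal model with known σ², precisions add: τ_n = τ₀ + n/σ².
So 1/σ₀² = 1/1.0072 − 23/24.0 = 0.992851 − 0.958333 = 0.034518.
Hence σ₀² = 1/0.034518 ≈ 29.0.

σ₀² = 29.0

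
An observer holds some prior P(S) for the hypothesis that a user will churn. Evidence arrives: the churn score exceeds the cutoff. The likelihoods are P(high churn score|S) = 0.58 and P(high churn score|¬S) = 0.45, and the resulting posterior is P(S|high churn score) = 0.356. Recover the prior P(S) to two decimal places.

P(S) = 0.30

In odds form, posterior odds = prior odds × likelihood ratio, so prior odds = posterior odds ÷ LR.
Posterior odds = 0.356/(1−0.356) = 0.5528. LR = 0.58/0.45 = 1.2889.
Prior odds = 0.5528/1.2889 = 0.4289, so P(S) = 0.4289/(1+0.4289) ≈ 0.30.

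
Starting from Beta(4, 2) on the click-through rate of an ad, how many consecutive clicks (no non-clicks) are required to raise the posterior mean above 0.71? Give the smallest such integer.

After k clicks and 0 non-clicks the posterior is Beta(4+k, 2), with mean (4+k)/(4+2+k).
Set (4+k)/(6+k) > 0.71 and solve: k > (0.71·6 − 4)/(1 − 0.71) = 0.897.
The smallest integer exceeding 0.897 is 1.

k = 1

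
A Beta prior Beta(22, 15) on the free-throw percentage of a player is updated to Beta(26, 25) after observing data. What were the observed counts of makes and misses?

Under Beta–binomial conjugacy the posterior parameters are (α+s, β+f).
Match parameters: s=26−22=4, f=25−15=10.

4 makes and 10 misses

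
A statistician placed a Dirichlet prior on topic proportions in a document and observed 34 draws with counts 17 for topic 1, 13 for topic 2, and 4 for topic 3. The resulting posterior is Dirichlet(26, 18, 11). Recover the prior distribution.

For a Dirichlet(α) prior with multinomial counts c, the posterior is Dirichlet(α + c) componentwise.
Subtract each count from the matching posterior parameter: 26−17=9, 18−13=5, 11−4=7.

Dirichlet(9, 5, 7)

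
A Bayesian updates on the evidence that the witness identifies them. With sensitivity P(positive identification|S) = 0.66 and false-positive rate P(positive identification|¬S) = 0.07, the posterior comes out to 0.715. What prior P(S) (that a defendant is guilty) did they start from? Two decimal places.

Bayes' rule in odds form gives O(S|E) = O(S)·[P(E|S)/P(E|¬S)], hence O(S) = O(S|E)/LR.
Posterior odds = 0.715/(1−0.715) = 2.5088. LR = 0.66/0.07 = 9.4286.
Prior odds = 2.5088/9.4286 = 0.2661, so P(S) = 0.2661/(1+0.2661) ≈ 0.21.

P(S) = 0.21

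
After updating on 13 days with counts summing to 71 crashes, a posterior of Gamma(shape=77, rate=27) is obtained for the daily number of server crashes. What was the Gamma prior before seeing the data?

A Gamma(α, β) prior (rate parametrization) on a Poisson rate with n observations summing to S gives posterior Gamma(α+S, β+n).
So α = 77 − 71 = 6 and β = 27 − 13 = 14.

Gamma(shape=6, rate=14)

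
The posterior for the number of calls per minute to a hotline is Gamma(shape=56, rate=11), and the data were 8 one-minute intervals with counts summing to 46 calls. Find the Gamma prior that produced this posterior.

Gamma(shape=10, rate=3)

A Gamma(α, β) prior (rate parametrization) on a Poisson rate with n observations summing to S gives posterior Gamma(α+S, β+n).
So α = 56 − 46 = 10 and β = 11 − 8 = 3.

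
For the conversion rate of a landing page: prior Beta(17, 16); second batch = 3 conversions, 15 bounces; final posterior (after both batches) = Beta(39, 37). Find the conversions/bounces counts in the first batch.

19 conversions and 6 bounces

Sequential conjugate updates are equivalent to a single update on the pooled data, so total successes = posterior α − prior α and total failures = posterior β − prior β.
Total across both batches: 39−17=22 conversions, 37−16=21 bounces.
Subtract the second batch: 22−3=19 conversions and 21−15=6 bounces.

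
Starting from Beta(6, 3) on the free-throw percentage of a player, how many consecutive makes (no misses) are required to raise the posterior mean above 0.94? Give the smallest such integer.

k = 42

After k makes and 0 misses the posterior is Beta(6+k, 3), with mean (6+k)/(6+3+k).
Set (6+k)/(9+k) > 0.94 and solve: k > (0.94·9 − 6)/(1 − 0.94) = 41.000.
The smallest integer exceeding 41.000 is 42.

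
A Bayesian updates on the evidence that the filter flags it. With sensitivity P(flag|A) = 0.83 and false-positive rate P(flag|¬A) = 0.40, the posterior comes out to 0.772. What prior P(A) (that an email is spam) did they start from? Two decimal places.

In odds form, posterior odds = prior odds × likelihood ratio, so prior odds = posterior odds ÷ LR.
Posterior odds = 0.772/(1−0.772) = 3.3860. LR = 0.83/0.40 = 2.0750.
Prior odds = 3.3860/2.0750 = 1.6318, so P(A) = 1.6318/(1+1.6318) ≈ 0.62.

P(A) = 0.62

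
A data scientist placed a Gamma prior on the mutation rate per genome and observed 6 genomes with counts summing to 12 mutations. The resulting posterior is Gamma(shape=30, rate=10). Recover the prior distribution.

Gamma(shape=18, rate=4)

A Gamma(α, β) prior (rate parametrization) on a Poisson rate with n observations summing to S gives posterior Gamma(α+S, β+n).
So α = 30 − 12 = 18 and β = 10 − 6 = 4.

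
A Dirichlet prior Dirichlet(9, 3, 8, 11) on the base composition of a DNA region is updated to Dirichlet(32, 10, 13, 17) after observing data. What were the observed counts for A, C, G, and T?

counts (23, 7, 5, 6)

For a Dirichlet(α) prior with multinomial counts c, the posterior is Dirichlet(α + c) componentwise.
Counts are posterior − prior componentwise: 32−9=23, 10−3=7, 13−8=5, 17−11=6.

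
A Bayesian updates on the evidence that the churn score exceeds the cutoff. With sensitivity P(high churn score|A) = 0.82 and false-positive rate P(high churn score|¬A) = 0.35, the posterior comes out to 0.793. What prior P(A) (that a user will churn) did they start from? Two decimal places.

Bayes' rule in odds form gives O(A|E) = O(A)·[P(E|A)/P(E|¬A)], hence O(A) = O(A|E)/LR.
Posterior odds = 0.793/(1−0.793) = 3.8309. LR = 0.82/0.35 = 2.3429.
Prior odds = 3.8309/2.3429 = 1.6351, so P(A) = 1.6351/(1+1.6351) ≈ 0.62.

P(A) = 0.62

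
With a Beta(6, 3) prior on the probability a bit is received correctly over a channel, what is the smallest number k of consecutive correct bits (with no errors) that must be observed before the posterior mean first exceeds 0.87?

After k correct bits and 0 errors the posterior is Beta(6+k, 3), with mean (6+k)/(6+3+k).
Set (6+k)/(9+k) > 0.87 and solve: k > (0.87·9 − 6)/(1 − 0.87) = 14.077.
The smallest integer exceeding 14.077 is 15.

k = 15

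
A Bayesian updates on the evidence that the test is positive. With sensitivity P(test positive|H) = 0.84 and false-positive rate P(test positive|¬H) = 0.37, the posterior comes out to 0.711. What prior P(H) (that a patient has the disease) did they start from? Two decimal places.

In odds form, posterior odds = prior odds × likelihood ratio, so prior odds = posterior odds ÷ LR.
Posterior odds = 0.711/(1−0.711) = 2.4602. LR = 0.84/0.37 = 2.2703.
Prior odds = 2.4602/2.2703 = 1.0836, so P(H) = 1.0836/(1+1.0836) ≈ 0.52.

P(H) = 0.52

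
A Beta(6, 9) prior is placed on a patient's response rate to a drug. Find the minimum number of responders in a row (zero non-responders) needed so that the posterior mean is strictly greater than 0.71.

k = 17

After k responders and 0 non-responders the posterior is Beta(6+k, 9), with mean (6+k)/(6+9+k).
Set (6+k)/(15+k) > 0.71 and solve: k > (0.71·15 − 6)/(1 − 0.71) = 16.034.
The smallest integer exceeding 16.034 is 17.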